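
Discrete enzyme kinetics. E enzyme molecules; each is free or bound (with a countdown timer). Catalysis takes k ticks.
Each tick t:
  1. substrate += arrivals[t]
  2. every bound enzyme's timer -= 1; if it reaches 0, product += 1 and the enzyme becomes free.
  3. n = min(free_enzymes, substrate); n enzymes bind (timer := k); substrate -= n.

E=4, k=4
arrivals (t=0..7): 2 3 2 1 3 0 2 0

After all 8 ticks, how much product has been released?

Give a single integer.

Answer: 4

Derivation:
t=0: arr=2 -> substrate=0 bound=2 product=0
t=1: arr=3 -> substrate=1 bound=4 product=0
t=2: arr=2 -> substrate=3 bound=4 product=0
t=3: arr=1 -> substrate=4 bound=4 product=0
t=4: arr=3 -> substrate=5 bound=4 product=2
t=5: arr=0 -> substrate=3 bound=4 product=4
t=6: arr=2 -> substrate=5 bound=4 product=4
t=7: arr=0 -> substrate=5 bound=4 product=4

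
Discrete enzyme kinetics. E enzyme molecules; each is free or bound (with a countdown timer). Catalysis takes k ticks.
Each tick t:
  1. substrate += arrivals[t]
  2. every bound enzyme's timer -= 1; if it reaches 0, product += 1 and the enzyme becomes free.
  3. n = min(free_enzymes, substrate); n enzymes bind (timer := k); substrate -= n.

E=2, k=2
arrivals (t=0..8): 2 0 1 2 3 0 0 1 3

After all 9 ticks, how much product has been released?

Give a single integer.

t=0: arr=2 -> substrate=0 bound=2 product=0
t=1: arr=0 -> substrate=0 bound=2 product=0
t=2: arr=1 -> substrate=0 bound=1 product=2
t=3: arr=2 -> substrate=1 bound=2 product=2
t=4: arr=3 -> substrate=3 bound=2 product=3
t=5: arr=0 -> substrate=2 bound=2 product=4
t=6: arr=0 -> substrate=1 bound=2 product=5
t=7: arr=1 -> substrate=1 bound=2 product=6
t=8: arr=3 -> substrate=3 bound=2 product=7

Answer: 7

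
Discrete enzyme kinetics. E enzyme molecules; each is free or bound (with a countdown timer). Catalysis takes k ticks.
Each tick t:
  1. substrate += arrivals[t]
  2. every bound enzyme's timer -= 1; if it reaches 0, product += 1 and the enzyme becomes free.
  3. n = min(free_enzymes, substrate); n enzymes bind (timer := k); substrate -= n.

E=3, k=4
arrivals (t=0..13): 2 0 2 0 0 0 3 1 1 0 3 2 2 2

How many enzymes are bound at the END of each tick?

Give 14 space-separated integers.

Answer: 2 2 3 3 2 2 3 3 3 3 3 3 3 3

Derivation:
t=0: arr=2 -> substrate=0 bound=2 product=0
t=1: arr=0 -> substrate=0 bound=2 product=0
t=2: arr=2 -> substrate=1 bound=3 product=0
t=3: arr=0 -> substrate=1 bound=3 product=0
t=4: arr=0 -> substrate=0 bound=2 product=2
t=5: arr=0 -> substrate=0 bound=2 product=2
t=6: arr=3 -> substrate=1 bound=3 product=3
t=7: arr=1 -> substrate=2 bound=3 product=3
t=8: arr=1 -> substrate=2 bound=3 product=4
t=9: arr=0 -> substrate=2 bound=3 product=4
t=10: arr=3 -> substrate=3 bound=3 product=6
t=11: arr=2 -> substrate=5 bound=3 product=6
t=12: arr=2 -> substrate=6 bound=3 product=7
t=13: arr=2 -> substrate=8 bound=3 product=7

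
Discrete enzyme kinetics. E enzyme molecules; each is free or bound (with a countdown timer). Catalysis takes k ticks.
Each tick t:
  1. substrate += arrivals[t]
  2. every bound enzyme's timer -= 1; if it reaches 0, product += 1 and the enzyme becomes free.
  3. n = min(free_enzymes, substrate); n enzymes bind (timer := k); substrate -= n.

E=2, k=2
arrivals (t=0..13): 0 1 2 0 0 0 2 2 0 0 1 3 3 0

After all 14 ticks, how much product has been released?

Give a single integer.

t=0: arr=0 -> substrate=0 bound=0 product=0
t=1: arr=1 -> substrate=0 bound=1 product=0
t=2: arr=2 -> substrate=1 bound=2 product=0
t=3: arr=0 -> substrate=0 bound=2 product=1
t=4: arr=0 -> substrate=0 bound=1 product=2
t=5: arr=0 -> substrate=0 bound=0 product=3
t=6: arr=2 -> substrate=0 bound=2 product=3
t=7: arr=2 -> substrate=2 bound=2 product=3
t=8: arr=0 -> substrate=0 bound=2 product=5
t=9: arr=0 -> substrate=0 bound=2 product=5
t=10: arr=1 -> substrate=0 bound=1 product=7
t=11: arr=3 -> substrate=2 bound=2 product=7
t=12: arr=3 -> substrate=4 bound=2 product=8
t=13: arr=0 -> substrate=3 bound=2 product=9

Answer: 9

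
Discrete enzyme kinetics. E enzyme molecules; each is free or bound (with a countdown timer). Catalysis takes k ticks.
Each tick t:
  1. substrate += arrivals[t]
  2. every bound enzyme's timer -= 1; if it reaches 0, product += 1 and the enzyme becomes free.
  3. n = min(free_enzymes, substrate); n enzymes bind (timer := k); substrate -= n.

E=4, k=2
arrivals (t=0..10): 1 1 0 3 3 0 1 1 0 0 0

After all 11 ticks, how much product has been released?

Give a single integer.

t=0: arr=1 -> substrate=0 bound=1 product=0
t=1: arr=1 -> substrate=0 bound=2 product=0
t=2: arr=0 -> substrate=0 bound=1 product=1
t=3: arr=3 -> substrate=0 bound=3 product=2
t=4: arr=3 -> substrate=2 bound=4 product=2
t=5: arr=0 -> substrate=0 bound=3 product=5
t=6: arr=1 -> substrate=0 bound=3 product=6
t=7: arr=1 -> substrate=0 bound=2 product=8
t=8: arr=0 -> substrate=0 bound=1 product=9
t=9: arr=0 -> substrate=0 bound=0 product=10
t=10: arr=0 -> substrate=0 bound=0 product=10

Answer: 10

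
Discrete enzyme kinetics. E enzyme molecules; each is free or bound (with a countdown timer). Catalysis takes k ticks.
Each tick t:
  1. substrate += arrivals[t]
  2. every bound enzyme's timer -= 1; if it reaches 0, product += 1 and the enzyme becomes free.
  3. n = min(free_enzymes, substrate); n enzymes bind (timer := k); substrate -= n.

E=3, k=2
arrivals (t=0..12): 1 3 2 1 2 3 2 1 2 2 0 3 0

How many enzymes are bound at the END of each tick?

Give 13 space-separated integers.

t=0: arr=1 -> substrate=0 bound=1 product=0
t=1: arr=3 -> substrate=1 bound=3 product=0
t=2: arr=2 -> substrate=2 bound=3 product=1
t=3: arr=1 -> substrate=1 bound=3 product=3
t=4: arr=2 -> substrate=2 bound=3 product=4
t=5: arr=3 -> substrate=3 bound=3 product=6
t=6: arr=2 -> substrate=4 bound=3 product=7
t=7: arr=1 -> substrate=3 bound=3 product=9
t=8: arr=2 -> substrate=4 bound=3 product=10
t=9: arr=2 -> substrate=4 bound=3 product=12
t=10: arr=0 -> substrate=3 bound=3 product=13
t=11: arr=3 -> substrate=4 bound=3 product=15
t=12: arr=0 -> substrate=3 bound=3 product=16

Answer: 1 3 3 3 3 3 3 3 3 3 3 3 3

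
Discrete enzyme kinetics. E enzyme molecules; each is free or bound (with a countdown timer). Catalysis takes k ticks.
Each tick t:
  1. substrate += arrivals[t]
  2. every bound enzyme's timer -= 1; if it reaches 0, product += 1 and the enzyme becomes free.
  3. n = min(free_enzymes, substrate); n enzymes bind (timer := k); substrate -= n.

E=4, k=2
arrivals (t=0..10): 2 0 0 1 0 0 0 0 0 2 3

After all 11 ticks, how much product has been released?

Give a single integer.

t=0: arr=2 -> substrate=0 bound=2 product=0
t=1: arr=0 -> substrate=0 bound=2 product=0
t=2: arr=0 -> substrate=0 bound=0 product=2
t=3: arr=1 -> substrate=0 bound=1 product=2
t=4: arr=0 -> substrate=0 bound=1 product=2
t=5: arr=0 -> substrate=0 bound=0 product=3
t=6: arr=0 -> substrate=0 bound=0 product=3
t=7: arr=0 -> substrate=0 bound=0 product=3
t=8: arr=0 -> substrate=0 bound=0 product=3
t=9: arr=2 -> substrate=0 bound=2 product=3
t=10: arr=3 -> substrate=1 bound=4 product=3

Answer: 3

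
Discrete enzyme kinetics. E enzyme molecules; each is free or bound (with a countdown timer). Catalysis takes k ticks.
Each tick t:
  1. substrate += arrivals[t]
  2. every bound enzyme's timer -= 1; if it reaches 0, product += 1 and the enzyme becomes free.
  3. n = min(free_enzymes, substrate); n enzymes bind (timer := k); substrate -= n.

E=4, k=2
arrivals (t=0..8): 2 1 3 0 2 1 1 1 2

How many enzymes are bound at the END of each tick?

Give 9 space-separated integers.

t=0: arr=2 -> substrate=0 bound=2 product=0
t=1: arr=1 -> substrate=0 bound=3 product=0
t=2: arr=3 -> substrate=0 bound=4 product=2
t=3: arr=0 -> substrate=0 bound=3 product=3
t=4: arr=2 -> substrate=0 bound=2 product=6
t=5: arr=1 -> substrate=0 bound=3 product=6
t=6: arr=1 -> substrate=0 bound=2 product=8
t=7: arr=1 -> substrate=0 bound=2 product=9
t=8: arr=2 -> substrate=0 bound=3 product=10

Answer: 2 3 4 3 2 3 2 2 3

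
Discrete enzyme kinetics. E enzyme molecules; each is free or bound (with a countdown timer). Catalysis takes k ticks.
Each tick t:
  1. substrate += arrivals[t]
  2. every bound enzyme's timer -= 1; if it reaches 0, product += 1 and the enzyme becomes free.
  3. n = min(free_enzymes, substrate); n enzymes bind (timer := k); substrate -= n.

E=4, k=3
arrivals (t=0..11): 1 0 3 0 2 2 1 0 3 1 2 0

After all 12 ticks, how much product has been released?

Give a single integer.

Answer: 12

Derivation:
t=0: arr=1 -> substrate=0 bound=1 product=0
t=1: arr=0 -> substrate=0 bound=1 product=0
t=2: arr=3 -> substrate=0 bound=4 product=0
t=3: arr=0 -> substrate=0 bound=3 product=1
t=4: arr=2 -> substrate=1 bound=4 product=1
t=5: arr=2 -> substrate=0 bound=4 product=4
t=6: arr=1 -> substrate=1 bound=4 product=4
t=7: arr=0 -> substrate=0 bound=4 product=5
t=8: arr=3 -> substrate=0 bound=4 product=8
t=9: arr=1 -> substrate=1 bound=4 product=8
t=10: arr=2 -> substrate=2 bound=4 product=9
t=11: arr=0 -> substrate=0 bound=3 product=12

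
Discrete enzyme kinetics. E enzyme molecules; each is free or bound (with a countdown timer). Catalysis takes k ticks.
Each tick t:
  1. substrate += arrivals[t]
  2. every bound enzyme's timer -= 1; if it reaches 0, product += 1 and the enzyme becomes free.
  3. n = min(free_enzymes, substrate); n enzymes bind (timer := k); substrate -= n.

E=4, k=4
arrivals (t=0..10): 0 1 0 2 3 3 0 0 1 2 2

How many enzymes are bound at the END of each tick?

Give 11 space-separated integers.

Answer: 0 1 1 3 4 4 4 4 4 4 4

Derivation:
t=0: arr=0 -> substrate=0 bound=0 product=0
t=1: arr=1 -> substrate=0 bound=1 product=0
t=2: arr=0 -> substrate=0 bound=1 product=0
t=3: arr=2 -> substrate=0 bound=3 product=0
t=4: arr=3 -> substrate=2 bound=4 product=0
t=5: arr=3 -> substrate=4 bound=4 product=1
t=6: arr=0 -> substrate=4 bound=4 product=1
t=7: arr=0 -> substrate=2 bound=4 product=3
t=8: arr=1 -> substrate=2 bound=4 product=4
t=9: arr=2 -> substrate=3 bound=4 product=5
t=10: arr=2 -> substrate=5 bound=4 product=5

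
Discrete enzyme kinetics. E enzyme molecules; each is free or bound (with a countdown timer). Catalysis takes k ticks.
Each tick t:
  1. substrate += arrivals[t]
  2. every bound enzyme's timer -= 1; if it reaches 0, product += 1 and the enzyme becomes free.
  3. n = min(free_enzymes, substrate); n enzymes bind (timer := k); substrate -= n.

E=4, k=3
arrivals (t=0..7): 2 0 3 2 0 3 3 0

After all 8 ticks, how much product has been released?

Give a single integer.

t=0: arr=2 -> substrate=0 bound=2 product=0
t=1: arr=0 -> substrate=0 bound=2 product=0
t=2: arr=3 -> substrate=1 bound=4 product=0
t=3: arr=2 -> substrate=1 bound=4 product=2
t=4: arr=0 -> substrate=1 bound=4 product=2
t=5: arr=3 -> substrate=2 bound=4 product=4
t=6: arr=3 -> substrate=3 bound=4 product=6
t=7: arr=0 -> substrate=3 bound=4 product=6

Answer: 6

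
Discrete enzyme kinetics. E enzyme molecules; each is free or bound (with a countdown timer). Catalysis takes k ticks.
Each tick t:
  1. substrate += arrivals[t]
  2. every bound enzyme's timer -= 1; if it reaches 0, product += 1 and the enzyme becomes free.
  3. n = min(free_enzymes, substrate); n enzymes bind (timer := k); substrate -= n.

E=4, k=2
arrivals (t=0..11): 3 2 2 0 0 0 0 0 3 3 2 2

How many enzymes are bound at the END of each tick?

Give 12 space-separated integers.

Answer: 3 4 4 3 0 0 0 0 3 4 4 4

Derivation:
t=0: arr=3 -> substrate=0 bound=3 product=0
t=1: arr=2 -> substrate=1 bound=4 product=0
t=2: arr=2 -> substrate=0 bound=4 product=3
t=3: arr=0 -> substrate=0 bound=3 product=4
t=4: arr=0 -> substrate=0 bound=0 product=7
t=5: arr=0 -> substrate=0 bound=0 product=7
t=6: arr=0 -> substrate=0 bound=0 product=7
t=7: arr=0 -> substrate=0 bound=0 product=7
t=8: arr=3 -> substrate=0 bound=3 product=7
t=9: arr=3 -> substrate=2 bound=4 product=7
t=10: arr=2 -> substrate=1 bound=4 product=10
t=11: arr=2 -> substrate=2 bound=4 product=11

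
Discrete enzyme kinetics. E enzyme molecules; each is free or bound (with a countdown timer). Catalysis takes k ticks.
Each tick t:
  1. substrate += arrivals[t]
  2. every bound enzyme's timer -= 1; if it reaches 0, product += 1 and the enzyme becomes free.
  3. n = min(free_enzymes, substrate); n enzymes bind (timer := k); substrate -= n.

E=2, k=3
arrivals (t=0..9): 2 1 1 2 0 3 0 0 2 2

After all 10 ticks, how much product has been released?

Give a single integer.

Answer: 6

Derivation:
t=0: arr=2 -> substrate=0 bound=2 product=0
t=1: arr=1 -> substrate=1 bound=2 product=0
t=2: arr=1 -> substrate=2 bound=2 product=0
t=3: arr=2 -> substrate=2 bound=2 product=2
t=4: arr=0 -> substrate=2 bound=2 product=2
t=5: arr=3 -> substrate=5 bound=2 product=2
t=6: arr=0 -> substrate=3 bound=2 product=4
t=7: arr=0 -> substrate=3 bound=2 product=4
t=8: arr=2 -> substrate=5 bound=2 product=4
t=9: arr=2 -> substrate=5 bound=2 product=6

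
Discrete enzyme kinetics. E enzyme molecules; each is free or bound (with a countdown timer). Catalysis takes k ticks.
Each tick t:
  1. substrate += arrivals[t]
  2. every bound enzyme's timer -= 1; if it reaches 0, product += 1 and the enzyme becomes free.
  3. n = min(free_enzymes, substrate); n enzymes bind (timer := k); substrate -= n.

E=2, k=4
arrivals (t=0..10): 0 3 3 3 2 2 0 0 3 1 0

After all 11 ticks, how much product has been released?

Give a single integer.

t=0: arr=0 -> substrate=0 bound=0 product=0
t=1: arr=3 -> substrate=1 bound=2 product=0
t=2: arr=3 -> substrate=4 bound=2 product=0
t=3: arr=3 -> substrate=7 bound=2 product=0
t=4: arr=2 -> substrate=9 bound=2 product=0
t=5: arr=2 -> substrate=9 bound=2 product=2
t=6: arr=0 -> substrate=9 bound=2 product=2
t=7: arr=0 -> substrate=9 bound=2 product=2
t=8: arr=3 -> substrate=12 bound=2 product=2
t=9: arr=1 -> substrate=11 bound=2 product=4
t=10: arr=0 -> substrate=11 bound=2 product=4

Answer: 4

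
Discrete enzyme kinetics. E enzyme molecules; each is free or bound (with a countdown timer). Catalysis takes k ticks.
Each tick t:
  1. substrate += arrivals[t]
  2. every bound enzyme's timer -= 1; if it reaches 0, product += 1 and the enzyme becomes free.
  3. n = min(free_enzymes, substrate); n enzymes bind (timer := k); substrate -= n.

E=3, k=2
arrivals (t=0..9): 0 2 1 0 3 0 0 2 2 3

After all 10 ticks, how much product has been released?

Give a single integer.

t=0: arr=0 -> substrate=0 bound=0 product=0
t=1: arr=2 -> substrate=0 bound=2 product=0
t=2: arr=1 -> substrate=0 bound=3 product=0
t=3: arr=0 -> substrate=0 bound=1 product=2
t=4: arr=3 -> substrate=0 bound=3 product=3
t=5: arr=0 -> substrate=0 bound=3 product=3
t=6: arr=0 -> substrate=0 bound=0 product=6
t=7: arr=2 -> substrate=0 bound=2 product=6
t=8: arr=2 -> substrate=1 bound=3 product=6
t=9: arr=3 -> substrate=2 bound=3 product=8

Answer: 8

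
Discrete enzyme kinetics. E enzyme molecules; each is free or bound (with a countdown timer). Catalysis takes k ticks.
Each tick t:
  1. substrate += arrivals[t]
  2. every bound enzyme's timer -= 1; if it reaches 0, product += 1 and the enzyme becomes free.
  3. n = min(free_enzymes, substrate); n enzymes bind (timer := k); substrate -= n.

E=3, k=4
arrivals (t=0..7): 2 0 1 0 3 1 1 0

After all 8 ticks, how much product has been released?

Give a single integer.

t=0: arr=2 -> substrate=0 bound=2 product=0
t=1: arr=0 -> substrate=0 bound=2 product=0
t=2: arr=1 -> substrate=0 bound=3 product=0
t=3: arr=0 -> substrate=0 bound=3 product=0
t=4: arr=3 -> substrate=1 bound=3 product=2
t=5: arr=1 -> substrate=2 bound=3 product=2
t=6: arr=1 -> substrate=2 bound=3 product=3
t=7: arr=0 -> substrate=2 bound=3 product=3

Answer: 3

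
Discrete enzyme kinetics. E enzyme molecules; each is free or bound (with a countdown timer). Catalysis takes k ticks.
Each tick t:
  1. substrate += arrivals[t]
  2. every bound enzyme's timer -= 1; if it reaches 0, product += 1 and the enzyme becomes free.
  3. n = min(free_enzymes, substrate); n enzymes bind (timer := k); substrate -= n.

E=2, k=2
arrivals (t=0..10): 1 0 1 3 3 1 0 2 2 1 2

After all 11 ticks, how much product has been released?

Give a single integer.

t=0: arr=1 -> substrate=0 bound=1 product=0
t=1: arr=0 -> substrate=0 bound=1 product=0
t=2: arr=1 -> substrate=0 bound=1 product=1
t=3: arr=3 -> substrate=2 bound=2 product=1
t=4: arr=3 -> substrate=4 bound=2 product=2
t=5: arr=1 -> substrate=4 bound=2 product=3
t=6: arr=0 -> substrate=3 bound=2 product=4
t=7: arr=2 -> substrate=4 bound=2 product=5
t=8: arr=2 -> substrate=5 bound=2 product=6
t=9: arr=1 -> substrate=5 bound=2 product=7
t=10: arr=2 -> substrate=6 bound=2 product=8

Answer: 8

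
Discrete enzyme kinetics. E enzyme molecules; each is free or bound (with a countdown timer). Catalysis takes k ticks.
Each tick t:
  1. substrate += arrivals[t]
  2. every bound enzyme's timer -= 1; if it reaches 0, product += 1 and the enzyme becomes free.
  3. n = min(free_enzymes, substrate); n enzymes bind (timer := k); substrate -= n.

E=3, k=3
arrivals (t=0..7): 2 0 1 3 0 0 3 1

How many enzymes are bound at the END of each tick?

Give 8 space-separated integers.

Answer: 2 2 3 3 3 3 3 3

Derivation:
t=0: arr=2 -> substrate=0 bound=2 product=0
t=1: arr=0 -> substrate=0 bound=2 product=0
t=2: arr=1 -> substrate=0 bound=3 product=0
t=3: arr=3 -> substrate=1 bound=3 product=2
t=4: arr=0 -> substrate=1 bound=3 product=2
t=5: arr=0 -> substrate=0 bound=3 product=3
t=6: arr=3 -> substrate=1 bound=3 product=5
t=7: arr=1 -> substrate=2 bound=3 product=5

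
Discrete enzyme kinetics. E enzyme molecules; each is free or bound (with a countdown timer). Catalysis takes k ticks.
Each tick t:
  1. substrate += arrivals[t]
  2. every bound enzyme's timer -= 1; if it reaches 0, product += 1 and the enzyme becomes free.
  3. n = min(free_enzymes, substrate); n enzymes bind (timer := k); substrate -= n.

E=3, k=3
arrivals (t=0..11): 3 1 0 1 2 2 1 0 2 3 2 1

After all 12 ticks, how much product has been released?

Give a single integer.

t=0: arr=3 -> substrate=0 bound=3 product=0
t=1: arr=1 -> substrate=1 bound=3 product=0
t=2: arr=0 -> substrate=1 bound=3 product=0
t=3: arr=1 -> substrate=0 bound=2 product=3
t=4: arr=2 -> substrate=1 bound=3 product=3
t=5: arr=2 -> substrate=3 bound=3 product=3
t=6: arr=1 -> substrate=2 bound=3 product=5
t=7: arr=0 -> substrate=1 bound=3 product=6
t=8: arr=2 -> substrate=3 bound=3 product=6
t=9: arr=3 -> substrate=4 bound=3 product=8
t=10: arr=2 -> substrate=5 bound=3 product=9
t=11: arr=1 -> substrate=6 bound=3 product=9

Answer: 9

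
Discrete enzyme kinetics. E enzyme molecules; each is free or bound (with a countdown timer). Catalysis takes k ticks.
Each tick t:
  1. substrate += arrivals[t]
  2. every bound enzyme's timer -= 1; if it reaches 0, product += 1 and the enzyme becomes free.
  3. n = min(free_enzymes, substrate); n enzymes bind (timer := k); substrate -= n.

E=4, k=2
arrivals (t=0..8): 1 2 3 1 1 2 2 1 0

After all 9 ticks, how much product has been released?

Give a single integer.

Answer: 12

Derivation:
t=0: arr=1 -> substrate=0 bound=1 product=0
t=1: arr=2 -> substrate=0 bound=3 product=0
t=2: arr=3 -> substrate=1 bound=4 product=1
t=3: arr=1 -> substrate=0 bound=4 product=3
t=4: arr=1 -> substrate=0 bound=3 product=5
t=5: arr=2 -> substrate=0 bound=3 product=7
t=6: arr=2 -> substrate=0 bound=4 product=8
t=7: arr=1 -> substrate=0 bound=3 product=10
t=8: arr=0 -> substrate=0 bound=1 product=12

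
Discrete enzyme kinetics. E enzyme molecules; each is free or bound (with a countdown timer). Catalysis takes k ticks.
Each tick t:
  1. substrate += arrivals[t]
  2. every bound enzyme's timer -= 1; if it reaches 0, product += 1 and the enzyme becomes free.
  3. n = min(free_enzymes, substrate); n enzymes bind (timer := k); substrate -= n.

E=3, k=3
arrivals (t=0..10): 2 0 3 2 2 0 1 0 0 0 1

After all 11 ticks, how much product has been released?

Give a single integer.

Answer: 8

Derivation:
t=0: arr=2 -> substrate=0 bound=2 product=0
t=1: arr=0 -> substrate=0 bound=2 product=0
t=2: arr=3 -> substrate=2 bound=3 product=0
t=3: arr=2 -> substrate=2 bound=3 product=2
t=4: arr=2 -> substrate=4 bound=3 product=2
t=5: arr=0 -> substrate=3 bound=3 product=3
t=6: arr=1 -> substrate=2 bound=3 product=5
t=7: arr=0 -> substrate=2 bound=3 product=5
t=8: arr=0 -> substrate=1 bound=3 product=6
t=9: arr=0 -> substrate=0 bound=2 product=8
t=10: arr=1 -> substrate=0 bound=3 product=8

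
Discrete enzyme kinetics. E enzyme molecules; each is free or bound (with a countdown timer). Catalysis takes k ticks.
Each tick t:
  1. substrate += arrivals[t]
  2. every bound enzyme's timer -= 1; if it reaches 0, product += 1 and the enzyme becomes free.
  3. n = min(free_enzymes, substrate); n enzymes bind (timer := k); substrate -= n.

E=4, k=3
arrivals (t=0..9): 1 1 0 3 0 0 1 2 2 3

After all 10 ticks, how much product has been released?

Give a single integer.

Answer: 6

Derivation:
t=0: arr=1 -> substrate=0 bound=1 product=0
t=1: arr=1 -> substrate=0 bound=2 product=0
t=2: arr=0 -> substrate=0 bound=2 product=0
t=3: arr=3 -> substrate=0 bound=4 product=1
t=4: arr=0 -> substrate=0 bound=3 product=2
t=5: arr=0 -> substrate=0 bound=3 product=2
t=6: arr=1 -> substrate=0 bound=1 product=5
t=7: arr=2 -> substrate=0 bound=3 product=5
t=8: arr=2 -> substrate=1 bound=4 product=5
t=9: arr=3 -> substrate=3 bound=4 product=6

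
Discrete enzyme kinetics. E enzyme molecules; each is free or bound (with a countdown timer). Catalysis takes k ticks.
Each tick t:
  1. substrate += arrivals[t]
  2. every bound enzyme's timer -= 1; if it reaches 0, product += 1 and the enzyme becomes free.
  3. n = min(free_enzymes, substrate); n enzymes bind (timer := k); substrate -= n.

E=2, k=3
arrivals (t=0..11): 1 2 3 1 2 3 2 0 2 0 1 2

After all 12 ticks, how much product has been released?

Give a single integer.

t=0: arr=1 -> substrate=0 bound=1 product=0
t=1: arr=2 -> substrate=1 bound=2 product=0
t=2: arr=3 -> substrate=4 bound=2 product=0
t=3: arr=1 -> substrate=4 bound=2 product=1
t=4: arr=2 -> substrate=5 bound=2 product=2
t=5: arr=3 -> substrate=8 bound=2 product=2
t=6: arr=2 -> substrate=9 bound=2 product=3
t=7: arr=0 -> substrate=8 bound=2 product=4
t=8: arr=2 -> substrate=10 bound=2 product=4
t=9: arr=0 -> substrate=9 bound=2 product=5
t=10: arr=1 -> substrate=9 bound=2 product=6
t=11: arr=2 -> substrate=11 bound=2 product=6

Answer: 6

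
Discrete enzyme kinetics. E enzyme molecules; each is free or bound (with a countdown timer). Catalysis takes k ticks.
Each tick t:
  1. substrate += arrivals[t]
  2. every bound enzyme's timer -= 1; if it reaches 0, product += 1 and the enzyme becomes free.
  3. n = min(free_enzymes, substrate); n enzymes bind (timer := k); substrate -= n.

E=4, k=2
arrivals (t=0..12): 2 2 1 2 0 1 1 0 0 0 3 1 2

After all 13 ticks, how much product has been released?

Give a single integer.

Answer: 12

Derivation:
t=0: arr=2 -> substrate=0 bound=2 product=0
t=1: arr=2 -> substrate=0 bound=4 product=0
t=2: arr=1 -> substrate=0 bound=3 product=2
t=3: arr=2 -> substrate=0 bound=3 product=4
t=4: arr=0 -> substrate=0 bound=2 product=5
t=5: arr=1 -> substrate=0 bound=1 product=7
t=6: arr=1 -> substrate=0 bound=2 product=7
t=7: arr=0 -> substrate=0 bound=1 product=8
t=8: arr=0 -> substrate=0 bound=0 product=9
t=9: arr=0 -> substrate=0 bound=0 product=9
t=10: arr=3 -> substrate=0 bound=3 product=9
t=11: arr=1 -> substrate=0 bound=4 product=9
t=12: arr=2 -> substrate=0 bound=3 product=12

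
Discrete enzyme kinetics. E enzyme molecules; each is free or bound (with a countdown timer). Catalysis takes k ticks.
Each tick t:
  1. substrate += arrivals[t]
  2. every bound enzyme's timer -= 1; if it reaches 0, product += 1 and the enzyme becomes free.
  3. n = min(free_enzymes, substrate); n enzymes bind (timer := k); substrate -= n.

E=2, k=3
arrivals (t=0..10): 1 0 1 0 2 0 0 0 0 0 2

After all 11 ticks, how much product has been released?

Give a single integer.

Answer: 4

Derivation:
t=0: arr=1 -> substrate=0 bound=1 product=0
t=1: arr=0 -> substrate=0 bound=1 product=0
t=2: arr=1 -> substrate=0 bound=2 product=0
t=3: arr=0 -> substrate=0 bound=1 product=1
t=4: arr=2 -> substrate=1 bound=2 product=1
t=5: arr=0 -> substrate=0 bound=2 product=2
t=6: arr=0 -> substrate=0 bound=2 product=2
t=7: arr=0 -> substrate=0 bound=1 product=3
t=8: arr=0 -> substrate=0 bound=0 product=4
t=9: arr=0 -> substrate=0 bound=0 product=4
t=10: arr=2 -> substrate=0 bound=2 product=4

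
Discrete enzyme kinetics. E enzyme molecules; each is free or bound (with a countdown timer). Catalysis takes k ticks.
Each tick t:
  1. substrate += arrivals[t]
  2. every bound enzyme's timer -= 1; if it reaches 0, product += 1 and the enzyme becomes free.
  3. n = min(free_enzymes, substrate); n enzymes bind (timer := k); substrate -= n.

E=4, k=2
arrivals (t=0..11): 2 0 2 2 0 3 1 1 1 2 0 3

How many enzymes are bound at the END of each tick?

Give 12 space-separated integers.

t=0: arr=2 -> substrate=0 bound=2 product=0
t=1: arr=0 -> substrate=0 bound=2 product=0
t=2: arr=2 -> substrate=0 bound=2 product=2
t=3: arr=2 -> substrate=0 bound=4 product=2
t=4: arr=0 -> substrate=0 bound=2 product=4
t=5: arr=3 -> substrate=0 bound=3 product=6
t=6: arr=1 -> substrate=0 bound=4 product=6
t=7: arr=1 -> substrate=0 bound=2 product=9
t=8: arr=1 -> substrate=0 bound=2 product=10
t=9: arr=2 -> substrate=0 bound=3 product=11
t=10: arr=0 -> substrate=0 bound=2 product=12
t=11: arr=3 -> substrate=0 bound=3 product=14

Answer: 2 2 2 4 2 3 4 2 2 3 2 3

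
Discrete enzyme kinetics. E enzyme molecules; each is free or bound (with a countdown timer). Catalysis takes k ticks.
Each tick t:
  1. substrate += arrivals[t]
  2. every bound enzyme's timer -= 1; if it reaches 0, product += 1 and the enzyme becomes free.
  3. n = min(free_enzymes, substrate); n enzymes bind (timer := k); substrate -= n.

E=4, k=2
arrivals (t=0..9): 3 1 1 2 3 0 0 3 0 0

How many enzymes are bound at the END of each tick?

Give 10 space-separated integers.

t=0: arr=3 -> substrate=0 bound=3 product=0
t=1: arr=1 -> substrate=0 bound=4 product=0
t=2: arr=1 -> substrate=0 bound=2 product=3
t=3: arr=2 -> substrate=0 bound=3 product=4
t=4: arr=3 -> substrate=1 bound=4 product=5
t=5: arr=0 -> substrate=0 bound=3 product=7
t=6: arr=0 -> substrate=0 bound=1 product=9
t=7: arr=3 -> substrate=0 bound=3 product=10
t=8: arr=0 -> substrate=0 bound=3 product=10
t=9: arr=0 -> substrate=0 bound=0 product=13

Answer: 3 4 2 3 4 3 1 3 3 0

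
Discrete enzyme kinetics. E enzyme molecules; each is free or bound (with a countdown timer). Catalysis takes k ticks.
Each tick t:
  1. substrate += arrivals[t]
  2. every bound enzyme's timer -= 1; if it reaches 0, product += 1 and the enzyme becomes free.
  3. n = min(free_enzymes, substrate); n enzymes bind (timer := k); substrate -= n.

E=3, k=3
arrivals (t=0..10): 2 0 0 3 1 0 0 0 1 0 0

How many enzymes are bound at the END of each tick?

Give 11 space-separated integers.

Answer: 2 2 2 3 3 3 1 1 2 1 1

Derivation:
t=0: arr=2 -> substrate=0 bound=2 product=0
t=1: arr=0 -> substrate=0 bound=2 product=0
t=2: arr=0 -> substrate=0 bound=2 product=0
t=3: arr=3 -> substrate=0 bound=3 product=2
t=4: arr=1 -> substrate=1 bound=3 product=2
t=5: arr=0 -> substrate=1 bound=3 product=2
t=6: arr=0 -> substrate=0 bound=1 product=5
t=7: arr=0 -> substrate=0 bound=1 product=5
t=8: arr=1 -> substrate=0 bound=2 product=5
t=9: arr=0 -> substrate=0 bound=1 product=6
t=10: arr=0 -> substrate=0 bound=1 product=6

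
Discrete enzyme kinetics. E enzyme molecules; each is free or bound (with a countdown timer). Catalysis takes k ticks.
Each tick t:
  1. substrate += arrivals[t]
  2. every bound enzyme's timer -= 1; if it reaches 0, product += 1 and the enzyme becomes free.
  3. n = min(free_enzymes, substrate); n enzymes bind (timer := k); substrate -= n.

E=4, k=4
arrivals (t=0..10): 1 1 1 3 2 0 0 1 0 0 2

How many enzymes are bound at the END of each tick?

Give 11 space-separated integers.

Answer: 1 2 3 4 4 4 4 4 4 3 4

Derivation:
t=0: arr=1 -> substrate=0 bound=1 product=0
t=1: arr=1 -> substrate=0 bound=2 product=0
t=2: arr=1 -> substrate=0 bound=3 product=0
t=3: arr=3 -> substrate=2 bound=4 product=0
t=4: arr=2 -> substrate=3 bound=4 product=1
t=5: arr=0 -> substrate=2 bound=4 product=2
t=6: arr=0 -> substrate=1 bound=4 product=3
t=7: arr=1 -> substrate=1 bound=4 product=4
t=8: arr=0 -> substrate=0 bound=4 product=5
t=9: arr=0 -> substrate=0 bound=3 product=6
t=10: arr=2 -> substrate=0 bound=4 product=7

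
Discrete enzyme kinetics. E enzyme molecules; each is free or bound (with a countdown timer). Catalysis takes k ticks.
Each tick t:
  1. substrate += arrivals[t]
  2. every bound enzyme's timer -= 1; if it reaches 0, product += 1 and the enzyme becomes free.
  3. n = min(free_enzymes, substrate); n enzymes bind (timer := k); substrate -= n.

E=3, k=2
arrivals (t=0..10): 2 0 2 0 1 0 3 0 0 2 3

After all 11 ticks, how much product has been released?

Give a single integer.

Answer: 8

Derivation:
t=0: arr=2 -> substrate=0 bound=2 product=0
t=1: arr=0 -> substrate=0 bound=2 product=0
t=2: arr=2 -> substrate=0 bound=2 product=2
t=3: arr=0 -> substrate=0 bound=2 product=2
t=4: arr=1 -> substrate=0 bound=1 product=4
t=5: arr=0 -> substrate=0 bound=1 product=4
t=6: arr=3 -> substrate=0 bound=3 product=5
t=7: arr=0 -> substrate=0 bound=3 product=5
t=8: arr=0 -> substrate=0 bound=0 product=8
t=9: arr=2 -> substrate=0 bound=2 product=8
t=10: arr=3 -> substrate=2 bound=3 product=8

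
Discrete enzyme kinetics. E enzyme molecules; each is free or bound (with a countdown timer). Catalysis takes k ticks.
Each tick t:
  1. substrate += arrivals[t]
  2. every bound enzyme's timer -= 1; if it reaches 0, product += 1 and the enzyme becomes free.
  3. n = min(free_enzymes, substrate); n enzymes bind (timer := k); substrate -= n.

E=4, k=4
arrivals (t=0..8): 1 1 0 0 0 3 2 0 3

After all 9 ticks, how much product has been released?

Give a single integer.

t=0: arr=1 -> substrate=0 bound=1 product=0
t=1: arr=1 -> substrate=0 bound=2 product=0
t=2: arr=0 -> substrate=0 bound=2 product=0
t=3: arr=0 -> substrate=0 bound=2 product=0
t=4: arr=0 -> substrate=0 bound=1 product=1
t=5: arr=3 -> substrate=0 bound=3 product=2
t=6: arr=2 -> substrate=1 bound=4 product=2
t=7: arr=0 -> substrate=1 bound=4 product=2
t=8: arr=3 -> substrate=4 bound=4 product=2

Answer: 2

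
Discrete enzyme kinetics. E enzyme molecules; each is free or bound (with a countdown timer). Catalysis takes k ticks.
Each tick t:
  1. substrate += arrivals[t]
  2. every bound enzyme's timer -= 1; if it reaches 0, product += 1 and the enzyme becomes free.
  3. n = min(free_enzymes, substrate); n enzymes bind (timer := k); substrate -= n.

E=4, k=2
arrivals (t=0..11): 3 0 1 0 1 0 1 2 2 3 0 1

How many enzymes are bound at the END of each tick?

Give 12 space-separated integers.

Answer: 3 3 1 1 1 1 1 3 4 4 3 2

Derivation:
t=0: arr=3 -> substrate=0 bound=3 product=0
t=1: arr=0 -> substrate=0 bound=3 product=0
t=2: arr=1 -> substrate=0 bound=1 product=3
t=3: arr=0 -> substrate=0 bound=1 product=3
t=4: arr=1 -> substrate=0 bound=1 product=4
t=5: arr=0 -> substrate=0 bound=1 product=4
t=6: arr=1 -> substrate=0 bound=1 product=5
t=7: arr=2 -> substrate=0 bound=3 product=5
t=8: arr=2 -> substrate=0 bound=4 product=6
t=9: arr=3 -> substrate=1 bound=4 product=8
t=10: arr=0 -> substrate=0 bound=3 product=10
t=11: arr=1 -> substrate=0 bound=2 product=12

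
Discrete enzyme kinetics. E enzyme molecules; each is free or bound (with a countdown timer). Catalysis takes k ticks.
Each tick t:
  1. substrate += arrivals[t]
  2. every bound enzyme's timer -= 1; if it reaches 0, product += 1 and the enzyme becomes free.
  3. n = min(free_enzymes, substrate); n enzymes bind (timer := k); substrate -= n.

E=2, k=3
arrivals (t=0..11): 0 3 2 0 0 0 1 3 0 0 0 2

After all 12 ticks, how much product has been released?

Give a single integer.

t=0: arr=0 -> substrate=0 bound=0 product=0
t=1: arr=3 -> substrate=1 bound=2 product=0
t=2: arr=2 -> substrate=3 bound=2 product=0
t=3: arr=0 -> substrate=3 bound=2 product=0
t=4: arr=0 -> substrate=1 bound=2 product=2
t=5: arr=0 -> substrate=1 bound=2 product=2
t=6: arr=1 -> substrate=2 bound=2 product=2
t=7: arr=3 -> substrate=3 bound=2 product=4
t=8: arr=0 -> substrate=3 bound=2 product=4
t=9: arr=0 -> substrate=3 bound=2 product=4
t=10: arr=0 -> substrate=1 bound=2 product=6
t=11: arr=2 -> substrate=3 bound=2 product=6

Answer: 6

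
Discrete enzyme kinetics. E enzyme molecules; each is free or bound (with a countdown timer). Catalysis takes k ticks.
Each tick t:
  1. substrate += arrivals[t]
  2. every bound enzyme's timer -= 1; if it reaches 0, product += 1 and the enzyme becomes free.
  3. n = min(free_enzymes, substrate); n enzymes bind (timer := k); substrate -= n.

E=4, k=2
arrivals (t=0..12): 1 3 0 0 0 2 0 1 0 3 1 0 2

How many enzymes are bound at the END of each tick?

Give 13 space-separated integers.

t=0: arr=1 -> substrate=0 bound=1 product=0
t=1: arr=3 -> substrate=0 bound=4 product=0
t=2: arr=0 -> substrate=0 bound=3 product=1
t=3: arr=0 -> substrate=0 bound=0 product=4
t=4: arr=0 -> substrate=0 bound=0 product=4
t=5: arr=2 -> substrate=0 bound=2 product=4
t=6: arr=0 -> substrate=0 bound=2 product=4
t=7: arr=1 -> substrate=0 bound=1 product=6
t=8: arr=0 -> substrate=0 bound=1 product=6
t=9: arr=3 -> substrate=0 bound=3 product=7
t=10: arr=1 -> substrate=0 bound=4 product=7
t=11: arr=0 -> substrate=0 bound=1 product=10
t=12: arr=2 -> substrate=0 bound=2 product=11

Answer: 1 4 3 0 0 2 2 1 1 3 4 1 2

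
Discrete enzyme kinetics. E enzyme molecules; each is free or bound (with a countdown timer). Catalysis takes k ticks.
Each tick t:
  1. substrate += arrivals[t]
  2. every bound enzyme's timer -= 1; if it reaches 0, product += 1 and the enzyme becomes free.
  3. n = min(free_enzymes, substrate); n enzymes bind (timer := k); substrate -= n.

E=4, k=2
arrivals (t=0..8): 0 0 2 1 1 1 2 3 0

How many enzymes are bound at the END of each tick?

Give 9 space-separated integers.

Answer: 0 0 2 3 2 2 3 4 3

Derivation:
t=0: arr=0 -> substrate=0 bound=0 product=0
t=1: arr=0 -> substrate=0 bound=0 product=0
t=2: arr=2 -> substrate=0 bound=2 product=0
t=3: arr=1 -> substrate=0 bound=3 product=0
t=4: arr=1 -> substrate=0 bound=2 product=2
t=5: arr=1 -> substrate=0 bound=2 product=3
t=6: arr=2 -> substrate=0 bound=3 product=4
t=7: arr=3 -> substrate=1 bound=4 product=5
t=8: arr=0 -> substrate=0 bound=3 product=7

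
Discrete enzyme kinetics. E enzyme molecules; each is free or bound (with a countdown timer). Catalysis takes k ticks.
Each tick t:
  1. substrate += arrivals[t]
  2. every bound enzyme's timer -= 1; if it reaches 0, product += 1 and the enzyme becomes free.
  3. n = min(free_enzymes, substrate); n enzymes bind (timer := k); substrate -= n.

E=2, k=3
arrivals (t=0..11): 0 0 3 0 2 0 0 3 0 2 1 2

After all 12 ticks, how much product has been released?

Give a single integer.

t=0: arr=0 -> substrate=0 bound=0 product=0
t=1: arr=0 -> substrate=0 bound=0 product=0
t=2: arr=3 -> substrate=1 bound=2 product=0
t=3: arr=0 -> substrate=1 bound=2 product=0
t=4: arr=2 -> substrate=3 bound=2 product=0
t=5: arr=0 -> substrate=1 bound=2 product=2
t=6: arr=0 -> substrate=1 bound=2 product=2
t=7: arr=3 -> substrate=4 bound=2 product=2
t=8: arr=0 -> substrate=2 bound=2 product=4
t=9: arr=2 -> substrate=4 bound=2 product=4
t=10: arr=1 -> substrate=5 bound=2 product=4
t=11: arr=2 -> substrate=5 bound=2 product=6

Answer: 6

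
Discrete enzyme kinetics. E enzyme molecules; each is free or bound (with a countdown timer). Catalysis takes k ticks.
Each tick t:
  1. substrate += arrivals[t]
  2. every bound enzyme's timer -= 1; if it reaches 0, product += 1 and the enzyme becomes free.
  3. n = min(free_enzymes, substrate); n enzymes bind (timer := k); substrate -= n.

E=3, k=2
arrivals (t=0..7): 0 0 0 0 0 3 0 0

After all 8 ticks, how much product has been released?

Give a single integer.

Answer: 3

Derivation:
t=0: arr=0 -> substrate=0 bound=0 product=0
t=1: arr=0 -> substrate=0 bound=0 product=0
t=2: arr=0 -> substrate=0 bound=0 product=0
t=3: arr=0 -> substrate=0 bound=0 product=0
t=4: arr=0 -> substrate=0 bound=0 product=0
t=5: arr=3 -> substrate=0 bound=3 product=0
t=6: arr=0 -> substrate=0 bound=3 product=0
t=7: arr=0 -> substrate=0 bound=0 product=3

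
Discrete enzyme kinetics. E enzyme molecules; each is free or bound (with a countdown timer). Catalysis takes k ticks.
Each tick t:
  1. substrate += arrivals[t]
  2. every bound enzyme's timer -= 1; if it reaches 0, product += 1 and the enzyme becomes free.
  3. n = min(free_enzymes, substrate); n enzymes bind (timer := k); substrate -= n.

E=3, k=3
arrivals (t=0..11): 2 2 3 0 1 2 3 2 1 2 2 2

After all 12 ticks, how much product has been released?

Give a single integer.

Answer: 9

Derivation:
t=0: arr=2 -> substrate=0 bound=2 product=0
t=1: arr=2 -> substrate=1 bound=3 product=0
t=2: arr=3 -> substrate=4 bound=3 product=0
t=3: arr=0 -> substrate=2 bound=3 product=2
t=4: arr=1 -> substrate=2 bound=3 product=3
t=5: arr=2 -> substrate=4 bound=3 product=3
t=6: arr=3 -> substrate=5 bound=3 product=5
t=7: arr=2 -> substrate=6 bound=3 product=6
t=8: arr=1 -> substrate=7 bound=3 product=6
t=9: arr=2 -> substrate=7 bound=3 product=8
t=10: arr=2 -> substrate=8 bound=3 product=9
t=11: arr=2 -> substrate=10 bound=3 product=9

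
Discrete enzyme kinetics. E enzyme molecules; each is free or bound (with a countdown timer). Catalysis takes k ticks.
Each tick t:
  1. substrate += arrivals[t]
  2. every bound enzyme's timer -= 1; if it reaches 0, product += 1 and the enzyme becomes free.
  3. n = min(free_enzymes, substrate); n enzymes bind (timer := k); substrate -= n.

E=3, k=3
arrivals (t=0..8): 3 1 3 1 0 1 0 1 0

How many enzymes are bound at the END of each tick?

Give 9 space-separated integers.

Answer: 3 3 3 3 3 3 3 3 3

Derivation:
t=0: arr=3 -> substrate=0 bound=3 product=0
t=1: arr=1 -> substrate=1 bound=3 product=0
t=2: arr=3 -> substrate=4 bound=3 product=0
t=3: arr=1 -> substrate=2 bound=3 product=3
t=4: arr=0 -> substrate=2 bound=3 product=3
t=5: arr=1 -> substrate=3 bound=3 product=3
t=6: arr=0 -> substrate=0 bound=3 product=6
t=7: arr=1 -> substrate=1 bound=3 product=6
t=8: arr=0 -> substrate=1 bound=3 product=6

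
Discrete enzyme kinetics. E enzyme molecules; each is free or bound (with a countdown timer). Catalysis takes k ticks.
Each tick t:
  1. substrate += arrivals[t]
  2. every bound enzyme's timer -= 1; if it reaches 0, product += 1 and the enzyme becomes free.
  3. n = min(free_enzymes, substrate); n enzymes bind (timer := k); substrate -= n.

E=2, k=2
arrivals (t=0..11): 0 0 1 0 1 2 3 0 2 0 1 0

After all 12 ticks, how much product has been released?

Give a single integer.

t=0: arr=0 -> substrate=0 bound=0 product=0
t=1: arr=0 -> substrate=0 bound=0 product=0
t=2: arr=1 -> substrate=0 bound=1 product=0
t=3: arr=0 -> substrate=0 bound=1 product=0
t=4: arr=1 -> substrate=0 bound=1 product=1
t=5: arr=2 -> substrate=1 bound=2 product=1
t=6: arr=3 -> substrate=3 bound=2 product=2
t=7: arr=0 -> substrate=2 bound=2 product=3
t=8: arr=2 -> substrate=3 bound=2 product=4
t=9: arr=0 -> substrate=2 bound=2 product=5
t=10: arr=1 -> substrate=2 bound=2 product=6
t=11: arr=0 -> substrate=1 bound=2 product=7

Answer: 7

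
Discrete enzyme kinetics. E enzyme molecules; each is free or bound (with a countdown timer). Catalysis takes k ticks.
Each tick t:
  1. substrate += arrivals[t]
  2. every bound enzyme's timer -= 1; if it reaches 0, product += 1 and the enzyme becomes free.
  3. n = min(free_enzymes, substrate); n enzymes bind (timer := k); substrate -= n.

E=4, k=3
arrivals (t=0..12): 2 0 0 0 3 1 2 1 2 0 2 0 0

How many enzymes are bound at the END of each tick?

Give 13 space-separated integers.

Answer: 2 2 2 0 3 4 4 4 4 4 4 3 3

Derivation:
t=0: arr=2 -> substrate=0 bound=2 product=0
t=1: arr=0 -> substrate=0 bound=2 product=0
t=2: arr=0 -> substrate=0 bound=2 product=0
t=3: arr=0 -> substrate=0 bound=0 product=2
t=4: arr=3 -> substrate=0 bound=3 product=2
t=5: arr=1 -> substrate=0 bound=4 product=2
t=6: arr=2 -> substrate=2 bound=4 product=2
t=7: arr=1 -> substrate=0 bound=4 product=5
t=8: arr=2 -> substrate=1 bound=4 product=6
t=9: arr=0 -> substrate=1 bound=4 product=6
t=10: arr=2 -> substrate=0 bound=4 product=9
t=11: arr=0 -> substrate=0 bound=3 product=10
t=12: arr=0 -> substrate=0 bound=3 product=10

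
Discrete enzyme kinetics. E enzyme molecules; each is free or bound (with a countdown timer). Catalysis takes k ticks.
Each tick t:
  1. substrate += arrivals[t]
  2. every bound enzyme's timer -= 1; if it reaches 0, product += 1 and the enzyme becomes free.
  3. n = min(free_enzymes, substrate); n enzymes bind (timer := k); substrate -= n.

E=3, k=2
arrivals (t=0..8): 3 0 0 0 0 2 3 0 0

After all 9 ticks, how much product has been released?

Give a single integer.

t=0: arr=3 -> substrate=0 bound=3 product=0
t=1: arr=0 -> substrate=0 bound=3 product=0
t=2: arr=0 -> substrate=0 bound=0 product=3
t=3: arr=0 -> substrate=0 bound=0 product=3
t=4: arr=0 -> substrate=0 bound=0 product=3
t=5: arr=2 -> substrate=0 bound=2 product=3
t=6: arr=3 -> substrate=2 bound=3 product=3
t=7: arr=0 -> substrate=0 bound=3 product=5
t=8: arr=0 -> substrate=0 bound=2 product=6

Answer: 6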